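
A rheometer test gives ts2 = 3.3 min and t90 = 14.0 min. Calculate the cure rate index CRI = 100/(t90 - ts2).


CRI = 100 / (t90 - ts2)
= 100 / (14.0 - 3.3)
= 100 / 10.7
= 9.35 min^-1

9.35 min^-1


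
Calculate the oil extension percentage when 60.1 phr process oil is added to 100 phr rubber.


Oil % = oil / (100 + oil) * 100
= 60.1 / (100 + 60.1) * 100
= 60.1 / 160.1 * 100
= 37.54%

37.54%


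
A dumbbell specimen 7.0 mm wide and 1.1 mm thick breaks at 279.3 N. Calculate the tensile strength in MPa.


Area = width * thickness = 7.0 * 1.1 = 7.7 mm^2
TS = force / area = 279.3 / 7.7 = 36.27 MPa

36.27 MPa


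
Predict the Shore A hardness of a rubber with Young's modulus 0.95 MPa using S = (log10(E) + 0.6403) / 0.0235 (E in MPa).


log10(E) = 0.0235*S - 0.6403  =>  S = (log10(E) + 0.6403) / 0.0235
log10(0.95) = -0.022276
S = (-0.022276 + 0.6403) / 0.0235 = 0.618024 / 0.0235
S = 26.3

Shore A = 26.3


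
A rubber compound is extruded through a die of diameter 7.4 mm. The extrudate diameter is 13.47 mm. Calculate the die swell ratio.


Die swell ratio = D_extrudate / D_die
= 13.47 / 7.4
= 1.82

Die swell = 1.82


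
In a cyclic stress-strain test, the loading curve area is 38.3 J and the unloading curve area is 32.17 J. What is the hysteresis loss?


Hysteresis loss = loading - unloading
= 38.3 - 32.17
= 6.13 J

6.13 J


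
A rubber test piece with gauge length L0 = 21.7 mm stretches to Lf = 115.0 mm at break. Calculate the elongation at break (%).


Elongation = (Lf - L0) / L0 * 100
= (115.0 - 21.7) / 21.7 * 100
= 93.3 / 21.7 * 100
= 430.0%

430.0%


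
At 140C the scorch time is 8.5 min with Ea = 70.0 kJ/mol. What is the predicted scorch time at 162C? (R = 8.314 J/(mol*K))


Convert temperatures: T1 = 140 + 273.15 = 413.15 K, T2 = 162 + 273.15 = 435.15 K
ts2_new = 8.5 * exp(70000 / 8.314 * (1/435.15 - 1/413.15))
1/T2 - 1/T1 = -1.2237e-04
ts2_new = 3.03 min

3.03 min


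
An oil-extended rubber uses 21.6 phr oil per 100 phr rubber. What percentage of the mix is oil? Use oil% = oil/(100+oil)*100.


Oil % = oil / (100 + oil) * 100
= 21.6 / (100 + 21.6) * 100
= 21.6 / 121.6 * 100
= 17.76%

17.76%


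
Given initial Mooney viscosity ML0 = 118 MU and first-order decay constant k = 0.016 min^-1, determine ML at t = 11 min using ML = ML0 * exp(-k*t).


ML = ML0 * exp(-k * t)
ML = 118 * exp(-0.016 * 11)
ML = 118 * 0.8386
ML = 98.96 MU

98.96 MU


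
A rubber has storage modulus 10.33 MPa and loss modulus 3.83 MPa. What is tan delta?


tan delta = E'' / E'
= 3.83 / 10.33
= 0.3708

tan delta = 0.3708


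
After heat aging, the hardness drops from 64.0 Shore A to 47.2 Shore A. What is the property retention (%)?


Retention = aged / original * 100
= 47.2 / 64.0 * 100
= 73.8%

73.8%


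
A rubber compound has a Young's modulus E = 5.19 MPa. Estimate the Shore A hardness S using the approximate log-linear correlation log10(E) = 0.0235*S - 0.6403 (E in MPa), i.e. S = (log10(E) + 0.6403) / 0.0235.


log10(E) = 0.0235*S - 0.6403  =>  S = (log10(E) + 0.6403) / 0.0235
log10(5.19) = 0.715167
S = (0.715167 + 0.6403) / 0.0235 = 1.355467 / 0.0235
S = 57.7

Shore A = 57.7


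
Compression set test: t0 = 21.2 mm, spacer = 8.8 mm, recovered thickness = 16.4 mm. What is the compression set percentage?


CS = (t0 - recovered) / (t0 - ts) * 100
= (21.2 - 16.4) / (21.2 - 8.8) * 100
= 4.8 / 12.4 * 100
= 38.7%

38.7%


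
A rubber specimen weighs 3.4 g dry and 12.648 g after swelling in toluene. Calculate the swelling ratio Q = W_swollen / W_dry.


Q = W_swollen / W_dry
Q = 12.648 / 3.4
Q = 3.72

Q = 3.72


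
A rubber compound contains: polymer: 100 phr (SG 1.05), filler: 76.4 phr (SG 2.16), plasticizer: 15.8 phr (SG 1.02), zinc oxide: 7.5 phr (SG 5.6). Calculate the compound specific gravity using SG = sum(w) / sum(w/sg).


Sum of weights = 199.7
Volume contributions:
  polymer: 100/1.05 = 95.2381
  filler: 76.4/2.16 = 35.3704
  plasticizer: 15.8/1.02 = 15.4902
  zinc oxide: 7.5/5.6 = 1.3393
Sum of volumes = 147.4379
SG = 199.7 / 147.4379 = 1.354

SG = 1.354


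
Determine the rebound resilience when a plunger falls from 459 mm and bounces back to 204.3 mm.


Resilience = h_rebound / h_drop * 100
= 204.3 / 459 * 100
= 44.5%

44.5%


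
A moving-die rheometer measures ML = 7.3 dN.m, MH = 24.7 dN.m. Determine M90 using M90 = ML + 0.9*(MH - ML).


M90 = ML + 0.9 * (MH - ML)
M90 = 7.3 + 0.9 * (24.7 - 7.3)
M90 = 7.3 + 0.9 * 17.4
M90 = 22.96 dN.m

22.96 dN.m


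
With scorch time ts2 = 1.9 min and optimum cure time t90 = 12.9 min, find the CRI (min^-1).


CRI = 100 / (t90 - ts2)
= 100 / (12.9 - 1.9)
= 100 / 11.0
= 9.09 min^-1

9.09 min^-1


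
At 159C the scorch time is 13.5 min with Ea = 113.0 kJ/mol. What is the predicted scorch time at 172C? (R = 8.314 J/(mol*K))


Convert temperatures: T1 = 159 + 273.15 = 432.15 K, T2 = 172 + 273.15 = 445.15 K
ts2_new = 13.5 * exp(113000 / 8.314 * (1/445.15 - 1/432.15))
1/T2 - 1/T1 = -6.7578e-05
ts2_new = 5.39 min

5.39 min


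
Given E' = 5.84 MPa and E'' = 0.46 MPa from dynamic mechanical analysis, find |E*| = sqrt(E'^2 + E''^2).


|E*| = sqrt(E'^2 + E''^2)
= sqrt(5.84^2 + 0.46^2)
= sqrt(34.1056 + 0.2116)
= 5.858 MPa

5.858 MPa


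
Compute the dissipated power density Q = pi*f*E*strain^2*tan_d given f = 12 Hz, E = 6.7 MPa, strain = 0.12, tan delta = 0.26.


Q = pi * f * E * strain^2 * tan_d
= pi * 12 * 6.7 * 0.12^2 * 0.26
= pi * 12 * 6.7 * 0.0144 * 0.26
= 0.9457

Q = 0.9457


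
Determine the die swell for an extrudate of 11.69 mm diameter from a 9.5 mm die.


Die swell ratio = D_extrudate / D_die
= 11.69 / 9.5
= 1.231

Die swell = 1.231


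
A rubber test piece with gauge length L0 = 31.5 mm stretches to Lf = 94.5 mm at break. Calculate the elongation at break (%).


Elongation = (Lf - L0) / L0 * 100
= (94.5 - 31.5) / 31.5 * 100
= 63.0 / 31.5 * 100
= 200.0%

200.0%


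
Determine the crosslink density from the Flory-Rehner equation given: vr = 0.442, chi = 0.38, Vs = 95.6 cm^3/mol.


ln(1 - vr) = ln(1 - 0.442) = -0.5834
Numerator = -((-0.5834) + 0.442 + 0.38 * 0.442^2) = 0.0672
Denominator = 95.6 * (0.442^(1/3) - 0.442/2) = 51.6949
nu = 0.0672 / 51.6949 = 0.0013 mol/cm^3

0.0013 mol/cm^3


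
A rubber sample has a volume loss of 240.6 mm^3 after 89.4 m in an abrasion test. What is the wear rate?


Rate = volume_loss / distance
= 240.6 / 89.4
= 2.691 mm^3/m

2.691 mm^3/m


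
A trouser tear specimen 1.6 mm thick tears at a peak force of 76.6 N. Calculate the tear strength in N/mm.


Tear strength = force / thickness
= 76.6 / 1.6
= 47.87 N/mm

47.87 N/mm


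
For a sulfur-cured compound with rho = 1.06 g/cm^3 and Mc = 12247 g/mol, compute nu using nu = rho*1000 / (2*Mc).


nu = rho * 1000 / (2 * Mc)
nu = 1.06 * 1000 / (2 * 12247)
nu = 1060.0 / 24494
nu = 0.0433 mol/L

0.0433 mol/L


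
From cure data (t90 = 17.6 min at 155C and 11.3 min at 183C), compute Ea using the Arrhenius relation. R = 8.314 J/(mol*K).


T1 = 428.15 K, T2 = 456.15 K
1/T1 - 1/T2 = 1.4337e-04
ln(t1/t2) = ln(17.6/11.3) = 0.4431
Ea = 8.314 * 0.4431 / 1.4337e-04 = 25695.2956 J/mol
Ea = 25.7 kJ/mol

25.7 kJ/mol


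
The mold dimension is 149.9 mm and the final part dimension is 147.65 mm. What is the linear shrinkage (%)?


Shrinkage = (mold - part) / mold * 100
= (149.9 - 147.65) / 149.9 * 100
= 2.25 / 149.9 * 100
= 1.5%

1.5%


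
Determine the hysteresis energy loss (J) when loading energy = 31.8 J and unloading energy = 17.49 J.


Hysteresis loss = loading - unloading
= 31.8 - 17.49
= 14.31 J

14.31 J


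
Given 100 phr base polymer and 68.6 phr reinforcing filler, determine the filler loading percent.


Filler % = filler / (rubber + filler) * 100
= 68.6 / (100 + 68.6) * 100
= 68.6 / 168.6 * 100
= 40.69%

40.69%


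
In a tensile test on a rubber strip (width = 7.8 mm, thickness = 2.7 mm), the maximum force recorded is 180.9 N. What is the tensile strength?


Area = width * thickness = 7.8 * 2.7 = 21.06 mm^2
TS = force / area = 180.9 / 21.06 = 8.59 MPa

8.59 MPa


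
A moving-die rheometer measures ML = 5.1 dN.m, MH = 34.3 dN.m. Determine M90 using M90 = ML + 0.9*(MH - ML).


M90 = ML + 0.9 * (MH - ML)
M90 = 5.1 + 0.9 * (34.3 - 5.1)
M90 = 5.1 + 0.9 * 29.2
M90 = 31.38 dN.m

31.38 dN.m


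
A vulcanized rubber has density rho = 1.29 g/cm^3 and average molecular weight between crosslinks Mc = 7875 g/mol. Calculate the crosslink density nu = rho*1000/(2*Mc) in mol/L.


nu = rho * 1000 / (2 * Mc)
nu = 1.29 * 1000 / (2 * 7875)
nu = 1290.0 / 15750
nu = 0.0819 mol/L

0.0819 mol/L


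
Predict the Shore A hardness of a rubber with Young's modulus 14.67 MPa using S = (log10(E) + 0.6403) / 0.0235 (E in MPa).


log10(E) = 0.0235*S - 0.6403  =>  S = (log10(E) + 0.6403) / 0.0235
log10(14.67) = 1.166430
S = (1.166430 + 0.6403) / 0.0235 = 1.806730 / 0.0235
S = 76.9

Shore A = 76.9


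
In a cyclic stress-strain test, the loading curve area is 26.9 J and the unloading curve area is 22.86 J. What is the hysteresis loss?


Hysteresis loss = loading - unloading
= 26.9 - 22.86
= 4.04 J

4.04 J


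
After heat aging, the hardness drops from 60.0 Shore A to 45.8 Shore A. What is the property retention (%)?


Retention = aged / original * 100
= 45.8 / 60.0 * 100
= 76.3%

76.3%


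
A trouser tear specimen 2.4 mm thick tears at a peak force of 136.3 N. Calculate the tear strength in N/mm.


Tear strength = force / thickness
= 136.3 / 2.4
= 56.79 N/mm

56.79 N/mm


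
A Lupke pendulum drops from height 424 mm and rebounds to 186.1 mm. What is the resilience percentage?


Resilience = h_rebound / h_drop * 100
= 186.1 / 424 * 100
= 43.9%

43.9%


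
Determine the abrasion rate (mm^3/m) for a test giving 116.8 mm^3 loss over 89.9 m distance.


Rate = volume_loss / distance
= 116.8 / 89.9
= 1.299 mm^3/m

1.299 mm^3/m


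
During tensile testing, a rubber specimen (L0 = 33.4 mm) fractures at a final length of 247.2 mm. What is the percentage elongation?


Elongation = (Lf - L0) / L0 * 100
= (247.2 - 33.4) / 33.4 * 100
= 213.8 / 33.4 * 100
= 640.1%

640.1%


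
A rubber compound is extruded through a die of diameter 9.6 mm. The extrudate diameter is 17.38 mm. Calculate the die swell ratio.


Die swell ratio = D_extrudate / D_die
= 17.38 / 9.6
= 1.81

Die swell = 1.81


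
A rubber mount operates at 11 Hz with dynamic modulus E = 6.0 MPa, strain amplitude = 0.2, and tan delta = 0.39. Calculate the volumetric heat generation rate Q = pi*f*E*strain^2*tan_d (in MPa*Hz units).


Q = pi * f * E * strain^2 * tan_d
= pi * 11 * 6.0 * 0.2^2 * 0.39
= pi * 11 * 6.0 * 0.0400 * 0.39
= 3.2346

Q = 3.2346


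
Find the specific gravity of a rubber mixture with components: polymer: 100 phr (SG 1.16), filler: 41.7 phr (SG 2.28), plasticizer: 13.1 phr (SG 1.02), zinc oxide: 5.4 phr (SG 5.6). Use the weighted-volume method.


Sum of weights = 160.2
Volume contributions:
  polymer: 100/1.16 = 86.2069
  filler: 41.7/2.28 = 18.2895
  plasticizer: 13.1/1.02 = 12.8431
  zinc oxide: 5.4/5.6 = 0.9643
Sum of volumes = 118.3038
SG = 160.2 / 118.3038 = 1.354

SG = 1.354


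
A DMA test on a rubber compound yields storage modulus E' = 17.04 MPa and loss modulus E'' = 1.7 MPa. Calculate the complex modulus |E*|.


|E*| = sqrt(E'^2 + E''^2)
= sqrt(17.04^2 + 1.7^2)
= sqrt(290.3616 + 2.8900)
= 17.125 MPa

17.125 MPa


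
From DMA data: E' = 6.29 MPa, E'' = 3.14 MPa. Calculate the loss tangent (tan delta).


tan delta = E'' / E'
= 3.14 / 6.29
= 0.4992

tan delta = 0.4992


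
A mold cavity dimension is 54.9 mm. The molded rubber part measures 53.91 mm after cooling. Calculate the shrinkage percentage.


Shrinkage = (mold - part) / mold * 100
= (54.9 - 53.91) / 54.9 * 100
= 0.99 / 54.9 * 100
= 1.8%

1.8%


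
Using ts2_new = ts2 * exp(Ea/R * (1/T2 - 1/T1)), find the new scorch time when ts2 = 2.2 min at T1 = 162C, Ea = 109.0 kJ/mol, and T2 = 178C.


Convert temperatures: T1 = 162 + 273.15 = 435.15 K, T2 = 178 + 273.15 = 451.15 K
ts2_new = 2.2 * exp(109000 / 8.314 * (1/451.15 - 1/435.15))
1/T2 - 1/T1 = -8.1500e-05
ts2_new = 0.76 min

0.76 min


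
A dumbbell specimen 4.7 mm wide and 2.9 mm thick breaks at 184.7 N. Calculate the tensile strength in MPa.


Area = width * thickness = 4.7 * 2.9 = 13.63 mm^2
TS = force / area = 184.7 / 13.63 = 13.55 MPa

13.55 MPa


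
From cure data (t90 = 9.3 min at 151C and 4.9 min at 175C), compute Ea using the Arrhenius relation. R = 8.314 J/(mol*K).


T1 = 424.15 K, T2 = 448.15 K
1/T1 - 1/T2 = 1.2626e-04
ln(t1/t2) = ln(9.3/4.9) = 0.6408
Ea = 8.314 * 0.6408 / 1.2626e-04 = 42193.9373 J/mol
Ea = 42.19 kJ/mol

42.19 kJ/mol


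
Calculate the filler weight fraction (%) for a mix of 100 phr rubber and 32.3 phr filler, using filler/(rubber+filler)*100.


Filler % = filler / (rubber + filler) * 100
= 32.3 / (100 + 32.3) * 100
= 32.3 / 132.3 * 100
= 24.41%

24.41%


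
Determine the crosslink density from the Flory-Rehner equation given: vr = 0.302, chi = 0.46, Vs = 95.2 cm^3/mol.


ln(1 - vr) = ln(1 - 0.302) = -0.3595
Numerator = -((-0.3595) + 0.302 + 0.46 * 0.302^2) = 0.0156
Denominator = 95.2 * (0.302^(1/3) - 0.302/2) = 49.4961
nu = 0.0156 / 49.4961 = 3.1482e-04 mol/cm^3

3.1482e-04 mol/cm^3


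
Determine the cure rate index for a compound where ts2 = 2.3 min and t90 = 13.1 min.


CRI = 100 / (t90 - ts2)
= 100 / (13.1 - 2.3)
= 100 / 10.8
= 9.26 min^-1

9.26 min^-1


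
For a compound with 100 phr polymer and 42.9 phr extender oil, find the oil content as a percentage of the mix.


Oil % = oil / (100 + oil) * 100
= 42.9 / (100 + 42.9) * 100
= 42.9 / 142.9 * 100
= 30.02%

30.02%


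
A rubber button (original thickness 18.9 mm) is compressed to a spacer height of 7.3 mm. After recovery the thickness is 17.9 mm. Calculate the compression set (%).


CS = (t0 - recovered) / (t0 - ts) * 100
= (18.9 - 17.9) / (18.9 - 7.3) * 100
= 1.0 / 11.6 * 100
= 8.6%

8.6%


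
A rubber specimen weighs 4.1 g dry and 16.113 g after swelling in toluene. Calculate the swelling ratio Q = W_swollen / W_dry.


Q = W_swollen / W_dry
Q = 16.113 / 4.1
Q = 3.93

Q = 3.93


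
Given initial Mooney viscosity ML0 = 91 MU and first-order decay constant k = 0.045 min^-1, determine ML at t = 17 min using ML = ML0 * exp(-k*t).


ML = ML0 * exp(-k * t)
ML = 91 * exp(-0.045 * 17)
ML = 91 * 0.4653
ML = 42.35 MU

42.35 MU


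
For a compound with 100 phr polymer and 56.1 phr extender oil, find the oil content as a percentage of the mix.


Oil % = oil / (100 + oil) * 100
= 56.1 / (100 + 56.1) * 100
= 56.1 / 156.1 * 100
= 35.94%

35.94%


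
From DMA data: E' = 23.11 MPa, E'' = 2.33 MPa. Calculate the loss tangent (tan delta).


tan delta = E'' / E'
= 2.33 / 23.11
= 0.1008

tan delta = 0.1008


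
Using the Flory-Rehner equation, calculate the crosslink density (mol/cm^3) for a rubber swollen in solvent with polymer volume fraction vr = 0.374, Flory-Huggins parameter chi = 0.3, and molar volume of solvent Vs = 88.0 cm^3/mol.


ln(1 - vr) = ln(1 - 0.374) = -0.4684
Numerator = -((-0.4684) + 0.374 + 0.3 * 0.374^2) = 0.0524
Denominator = 88.0 * (0.374^(1/3) - 0.374/2) = 46.9465
nu = 0.0524 / 46.9465 = 0.0011 mol/cm^3

0.0011 mol/cm^3


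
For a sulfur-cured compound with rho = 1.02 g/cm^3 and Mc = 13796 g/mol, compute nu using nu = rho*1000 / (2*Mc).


nu = rho * 1000 / (2 * Mc)
nu = 1.02 * 1000 / (2 * 13796)
nu = 1020.0 / 27592
nu = 0.0370 mol/L

0.0370 mol/L


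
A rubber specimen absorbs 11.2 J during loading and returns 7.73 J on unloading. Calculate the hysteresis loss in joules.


Hysteresis loss = loading - unloading
= 11.2 - 7.73
= 3.47 J

3.47 J


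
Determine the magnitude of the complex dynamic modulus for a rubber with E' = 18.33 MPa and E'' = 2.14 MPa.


|E*| = sqrt(E'^2 + E''^2)
= sqrt(18.33^2 + 2.14^2)
= sqrt(335.9889 + 4.5796)
= 18.454 MPa

18.454 MPa


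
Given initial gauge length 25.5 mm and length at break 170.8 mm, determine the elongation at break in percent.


Elongation = (Lf - L0) / L0 * 100
= (170.8 - 25.5) / 25.5 * 100
= 145.3 / 25.5 * 100
= 569.8%

569.8%


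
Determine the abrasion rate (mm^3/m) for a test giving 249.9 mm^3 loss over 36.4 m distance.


Rate = volume_loss / distance
= 249.9 / 36.4
= 6.865 mm^3/m

6.865 mm^3/m


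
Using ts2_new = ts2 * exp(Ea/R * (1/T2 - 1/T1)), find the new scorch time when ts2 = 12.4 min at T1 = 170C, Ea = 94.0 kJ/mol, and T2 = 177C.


Convert temperatures: T1 = 170 + 273.15 = 443.15 K, T2 = 177 + 273.15 = 450.15 K
ts2_new = 12.4 * exp(94000 / 8.314 * (1/450.15 - 1/443.15))
1/T2 - 1/T1 = -3.5091e-05
ts2_new = 8.34 min

8.34 min


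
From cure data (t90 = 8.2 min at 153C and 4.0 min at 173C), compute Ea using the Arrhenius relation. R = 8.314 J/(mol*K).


T1 = 426.15 K, T2 = 446.15 K
1/T1 - 1/T2 = 1.0519e-04
ln(t1/t2) = ln(8.2/4.0) = 0.7178
Ea = 8.314 * 0.7178 / 1.0519e-04 = 56734.9850 J/mol
Ea = 56.73 kJ/mol

56.73 kJ/mol


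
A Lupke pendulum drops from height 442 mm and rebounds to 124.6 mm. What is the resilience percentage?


Resilience = h_rebound / h_drop * 100
= 124.6 / 442 * 100
= 28.2%

28.2%


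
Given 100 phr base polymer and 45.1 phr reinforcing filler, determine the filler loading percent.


Filler % = filler / (rubber + filler) * 100
= 45.1 / (100 + 45.1) * 100
= 45.1 / 145.1 * 100
= 31.08%

31.08%


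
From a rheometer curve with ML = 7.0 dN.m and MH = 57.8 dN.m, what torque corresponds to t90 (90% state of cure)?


M90 = ML + 0.9 * (MH - ML)
M90 = 7.0 + 0.9 * (57.8 - 7.0)
M90 = 7.0 + 0.9 * 50.8
M90 = 52.72 dN.m

52.72 dN.m


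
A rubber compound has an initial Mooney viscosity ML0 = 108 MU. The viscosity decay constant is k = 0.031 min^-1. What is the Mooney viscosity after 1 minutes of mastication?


ML = ML0 * exp(-k * t)
ML = 108 * exp(-0.031 * 1)
ML = 108 * 0.9695
ML = 104.7 MU

104.7 MU


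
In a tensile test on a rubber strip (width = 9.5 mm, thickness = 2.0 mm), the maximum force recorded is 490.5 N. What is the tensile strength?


Area = width * thickness = 9.5 * 2.0 = 19.0 mm^2
TS = force / area = 490.5 / 19.0 = 25.82 MPa

25.82 MPa


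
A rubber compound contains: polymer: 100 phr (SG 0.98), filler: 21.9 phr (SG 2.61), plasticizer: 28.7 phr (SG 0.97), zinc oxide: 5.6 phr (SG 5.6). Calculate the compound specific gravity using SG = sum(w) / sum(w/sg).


Sum of weights = 156.2
Volume contributions:
  polymer: 100/0.98 = 102.0408
  filler: 21.9/2.61 = 8.3908
  plasticizer: 28.7/0.97 = 29.5876
  zinc oxide: 5.6/5.6 = 1.0000
Sum of volumes = 141.0192
SG = 156.2 / 141.0192 = 1.108

SG = 1.108


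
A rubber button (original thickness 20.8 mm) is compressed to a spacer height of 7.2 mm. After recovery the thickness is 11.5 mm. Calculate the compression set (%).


CS = (t0 - recovered) / (t0 - ts) * 100
= (20.8 - 11.5) / (20.8 - 7.2) * 100
= 9.3 / 13.6 * 100
= 68.4%

68.4%


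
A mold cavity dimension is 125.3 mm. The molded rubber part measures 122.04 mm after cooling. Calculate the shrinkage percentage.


Shrinkage = (mold - part) / mold * 100
= (125.3 - 122.04) / 125.3 * 100
= 3.26 / 125.3 * 100
= 2.6%

2.6%


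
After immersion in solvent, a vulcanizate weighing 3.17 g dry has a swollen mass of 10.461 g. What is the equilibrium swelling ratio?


Q = W_swollen / W_dry
Q = 10.461 / 3.17
Q = 3.3

Q = 3.3


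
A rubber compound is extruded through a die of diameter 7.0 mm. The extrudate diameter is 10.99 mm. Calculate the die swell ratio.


Die swell ratio = D_extrudate / D_die
= 10.99 / 7.0
= 1.57

Die swell = 1.57


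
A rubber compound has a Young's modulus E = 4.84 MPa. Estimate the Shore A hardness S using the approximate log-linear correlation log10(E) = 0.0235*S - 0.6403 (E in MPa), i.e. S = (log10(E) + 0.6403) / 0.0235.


log10(E) = 0.0235*S - 0.6403  =>  S = (log10(E) + 0.6403) / 0.0235
log10(4.84) = 0.684845
S = (0.684845 + 0.6403) / 0.0235 = 1.325145 / 0.0235
S = 56.4

Shore A = 56.4


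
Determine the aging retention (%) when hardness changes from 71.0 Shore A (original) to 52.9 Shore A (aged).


Retention = aged / original * 100
= 52.9 / 71.0 * 100
= 74.5%

74.5%


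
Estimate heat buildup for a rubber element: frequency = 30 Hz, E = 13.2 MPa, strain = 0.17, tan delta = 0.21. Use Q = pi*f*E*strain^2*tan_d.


Q = pi * f * E * strain^2 * tan_d
= pi * 30 * 13.2 * 0.17^2 * 0.21
= pi * 30 * 13.2 * 0.0289 * 0.21
= 7.5503

Q = 7.5503


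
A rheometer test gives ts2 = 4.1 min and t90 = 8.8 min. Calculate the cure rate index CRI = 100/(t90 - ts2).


CRI = 100 / (t90 - ts2)
= 100 / (8.8 - 4.1)
= 100 / 4.7
= 21.28 min^-1

21.28 min^-1


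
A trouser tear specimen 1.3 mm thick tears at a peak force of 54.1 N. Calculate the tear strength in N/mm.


Tear strength = force / thickness
= 54.1 / 1.3
= 41.62 N/mm

41.62 N/mm


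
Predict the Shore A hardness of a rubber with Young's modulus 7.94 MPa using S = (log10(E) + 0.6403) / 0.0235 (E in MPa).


log10(E) = 0.0235*S - 0.6403  =>  S = (log10(E) + 0.6403) / 0.0235
log10(7.94) = 0.899821
S = (0.899821 + 0.6403) / 0.0235 = 1.540121 / 0.0235
S = 65.5

Shore A = 65.5


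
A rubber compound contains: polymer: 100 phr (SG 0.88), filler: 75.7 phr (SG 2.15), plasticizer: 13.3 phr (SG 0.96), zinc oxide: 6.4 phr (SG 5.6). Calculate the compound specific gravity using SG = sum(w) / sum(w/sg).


Sum of weights = 195.4
Volume contributions:
  polymer: 100/0.88 = 113.6364
  filler: 75.7/2.15 = 35.2093
  plasticizer: 13.3/0.96 = 13.8542
  zinc oxide: 6.4/5.6 = 1.1429
Sum of volumes = 163.8427
SG = 195.4 / 163.8427 = 1.193

SG = 1.193


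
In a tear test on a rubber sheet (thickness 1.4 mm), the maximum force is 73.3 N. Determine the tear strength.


Tear strength = force / thickness
= 73.3 / 1.4
= 52.36 N/mm

52.36 N/mm


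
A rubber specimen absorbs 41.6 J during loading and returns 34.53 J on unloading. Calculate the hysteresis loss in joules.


Hysteresis loss = loading - unloading
= 41.6 - 34.53
= 7.07 J

7.07 J


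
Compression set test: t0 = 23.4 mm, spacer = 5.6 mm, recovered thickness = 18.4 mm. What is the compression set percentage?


CS = (t0 - recovered) / (t0 - ts) * 100
= (23.4 - 18.4) / (23.4 - 5.6) * 100
= 5.0 / 17.8 * 100
= 28.1%

28.1%


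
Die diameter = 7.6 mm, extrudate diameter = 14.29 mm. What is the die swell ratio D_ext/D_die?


Die swell ratio = D_extrudate / D_die
= 14.29 / 7.6
= 1.88

Die swell = 1.88


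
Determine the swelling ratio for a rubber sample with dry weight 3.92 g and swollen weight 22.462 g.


Q = W_swollen / W_dry
Q = 22.462 / 3.92
Q = 5.73

Q = 5.73


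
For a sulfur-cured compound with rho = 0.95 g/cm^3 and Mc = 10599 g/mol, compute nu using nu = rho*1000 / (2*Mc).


nu = rho * 1000 / (2 * Mc)
nu = 0.95 * 1000 / (2 * 10599)
nu = 950.0 / 21198
nu = 0.0448 mol/L

0.0448 mol/L


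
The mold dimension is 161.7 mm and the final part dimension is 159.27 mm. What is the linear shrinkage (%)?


Shrinkage = (mold - part) / mold * 100
= (161.7 - 159.27) / 161.7 * 100
= 2.43 / 161.7 * 100
= 1.5%

1.5%


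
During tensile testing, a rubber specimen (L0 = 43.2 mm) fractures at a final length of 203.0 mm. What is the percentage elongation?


Elongation = (Lf - L0) / L0 * 100
= (203.0 - 43.2) / 43.2 * 100
= 159.8 / 43.2 * 100
= 369.9%

369.9%


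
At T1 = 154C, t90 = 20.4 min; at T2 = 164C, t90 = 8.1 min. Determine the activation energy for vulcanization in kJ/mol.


T1 = 427.15 K, T2 = 437.15 K
1/T1 - 1/T2 = 5.3554e-05
ln(t1/t2) = ln(20.4/8.1) = 0.9237
Ea = 8.314 * 0.9237 / 5.3554e-05 = 143396.3664 J/mol
Ea = 143.4 kJ/mol

143.4 kJ/mol


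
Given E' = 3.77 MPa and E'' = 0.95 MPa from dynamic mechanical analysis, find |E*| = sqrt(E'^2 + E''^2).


|E*| = sqrt(E'^2 + E''^2)
= sqrt(3.77^2 + 0.95^2)
= sqrt(14.2129 + 0.9025)
= 3.888 MPa

3.888 MPa


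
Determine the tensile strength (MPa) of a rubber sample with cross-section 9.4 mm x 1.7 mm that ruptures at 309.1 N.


Area = width * thickness = 9.4 * 1.7 = 15.98 mm^2
TS = force / area = 309.1 / 15.98 = 19.34 MPa

19.34 MPa


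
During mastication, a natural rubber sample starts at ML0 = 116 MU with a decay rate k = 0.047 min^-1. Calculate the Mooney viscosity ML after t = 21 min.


ML = ML0 * exp(-k * t)
ML = 116 * exp(-0.047 * 21)
ML = 116 * 0.3727
ML = 43.23 MU

43.23 MU


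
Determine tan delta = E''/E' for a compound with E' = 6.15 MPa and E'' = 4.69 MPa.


tan delta = E'' / E'
= 4.69 / 6.15
= 0.7626

tan delta = 0.7626


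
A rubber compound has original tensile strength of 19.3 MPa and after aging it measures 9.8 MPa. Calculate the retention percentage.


Retention = aged / original * 100
= 9.8 / 19.3 * 100
= 50.8%

50.8%


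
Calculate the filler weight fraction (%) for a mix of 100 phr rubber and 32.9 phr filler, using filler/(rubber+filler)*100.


Filler % = filler / (rubber + filler) * 100
= 32.9 / (100 + 32.9) * 100
= 32.9 / 132.9 * 100
= 24.76%

24.76%


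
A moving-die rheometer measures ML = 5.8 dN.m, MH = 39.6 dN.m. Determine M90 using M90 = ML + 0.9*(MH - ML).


M90 = ML + 0.9 * (MH - ML)
M90 = 5.8 + 0.9 * (39.6 - 5.8)
M90 = 5.8 + 0.9 * 33.8
M90 = 36.22 dN.m

36.22 dN.m


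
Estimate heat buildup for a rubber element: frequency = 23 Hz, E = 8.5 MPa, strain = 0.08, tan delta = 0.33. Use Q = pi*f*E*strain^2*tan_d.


Q = pi * f * E * strain^2 * tan_d
= pi * 23 * 8.5 * 0.08^2 * 0.33
= pi * 23 * 8.5 * 0.0064 * 0.33
= 1.2972

Q = 1.2972


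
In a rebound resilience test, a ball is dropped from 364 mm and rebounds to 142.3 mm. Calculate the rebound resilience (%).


Resilience = h_rebound / h_drop * 100
= 142.3 / 364 * 100
= 39.1%

39.1%


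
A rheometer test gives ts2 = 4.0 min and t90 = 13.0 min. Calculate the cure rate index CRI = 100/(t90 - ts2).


CRI = 100 / (t90 - ts2)
= 100 / (13.0 - 4.0)
= 100 / 9.0
= 11.11 min^-1

11.11 min^-1


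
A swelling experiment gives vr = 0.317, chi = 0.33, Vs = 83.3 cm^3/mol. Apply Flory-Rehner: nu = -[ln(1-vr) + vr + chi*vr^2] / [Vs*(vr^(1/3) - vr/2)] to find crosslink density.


ln(1 - vr) = ln(1 - 0.317) = -0.3813
Numerator = -((-0.3813) + 0.317 + 0.33 * 0.317^2) = 0.0311
Denominator = 83.3 * (0.317^(1/3) - 0.317/2) = 43.5947
nu = 0.0311 / 43.5947 = 7.1337e-04 mol/cm^3

7.1337e-04 mol/cm^3


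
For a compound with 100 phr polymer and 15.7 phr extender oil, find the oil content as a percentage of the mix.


Oil % = oil / (100 + oil) * 100
= 15.7 / (100 + 15.7) * 100
= 15.7 / 115.7 * 100
= 13.57%

13.57%


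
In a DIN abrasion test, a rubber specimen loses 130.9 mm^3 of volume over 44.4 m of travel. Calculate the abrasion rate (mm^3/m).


Rate = volume_loss / distance
= 130.9 / 44.4
= 2.948 mm^3/m

2.948 mm^3/m


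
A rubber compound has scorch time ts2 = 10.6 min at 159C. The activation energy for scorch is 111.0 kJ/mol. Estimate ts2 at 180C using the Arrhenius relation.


Convert temperatures: T1 = 159 + 273.15 = 432.15 K, T2 = 180 + 273.15 = 453.15 K
ts2_new = 10.6 * exp(111000 / 8.314 * (1/453.15 - 1/432.15))
1/T2 - 1/T1 = -1.0724e-04
ts2_new = 2.53 min

2.53 min


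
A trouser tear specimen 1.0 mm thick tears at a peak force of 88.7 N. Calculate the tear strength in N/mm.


Tear strength = force / thickness
= 88.7 / 1.0
= 88.7 N/mm

88.7 N/mm


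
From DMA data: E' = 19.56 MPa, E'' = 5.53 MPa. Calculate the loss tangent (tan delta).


tan delta = E'' / E'
= 5.53 / 19.56
= 0.2827

tan delta = 0.2827


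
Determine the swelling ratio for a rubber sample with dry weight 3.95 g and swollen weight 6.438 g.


Q = W_swollen / W_dry
Q = 6.438 / 3.95
Q = 1.63

Q = 1.63


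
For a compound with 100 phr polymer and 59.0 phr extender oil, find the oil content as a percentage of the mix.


Oil % = oil / (100 + oil) * 100
= 59.0 / (100 + 59.0) * 100
= 59.0 / 159.0 * 100
= 37.11%

37.11%


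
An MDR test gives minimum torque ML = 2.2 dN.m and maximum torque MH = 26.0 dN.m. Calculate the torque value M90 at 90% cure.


M90 = ML + 0.9 * (MH - ML)
M90 = 2.2 + 0.9 * (26.0 - 2.2)
M90 = 2.2 + 0.9 * 23.8
M90 = 23.62 dN.m

23.62 dN.m


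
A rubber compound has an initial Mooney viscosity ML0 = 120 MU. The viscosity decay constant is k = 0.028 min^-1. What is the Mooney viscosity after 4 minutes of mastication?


ML = ML0 * exp(-k * t)
ML = 120 * exp(-0.028 * 4)
ML = 120 * 0.8940
ML = 107.29 MU

107.29 MU


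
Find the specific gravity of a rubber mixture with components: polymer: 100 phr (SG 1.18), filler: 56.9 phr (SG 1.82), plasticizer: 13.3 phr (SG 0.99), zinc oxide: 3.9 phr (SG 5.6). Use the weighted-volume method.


Sum of weights = 174.1
Volume contributions:
  polymer: 100/1.18 = 84.7458
  filler: 56.9/1.82 = 31.2637
  plasticizer: 13.3/0.99 = 13.4343
  zinc oxide: 3.9/5.6 = 0.6964
Sum of volumes = 130.1403
SG = 174.1 / 130.1403 = 1.338

SG = 1.338


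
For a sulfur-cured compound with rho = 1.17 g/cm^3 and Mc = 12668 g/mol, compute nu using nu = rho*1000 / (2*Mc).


nu = rho * 1000 / (2 * Mc)
nu = 1.17 * 1000 / (2 * 12668)
nu = 1170.0 / 25336
nu = 0.0462 mol/L

0.0462 mol/L


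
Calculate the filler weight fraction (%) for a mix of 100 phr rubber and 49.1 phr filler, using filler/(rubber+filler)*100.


Filler % = filler / (rubber + filler) * 100
= 49.1 / (100 + 49.1) * 100
= 49.1 / 149.1 * 100
= 32.93%

32.93%


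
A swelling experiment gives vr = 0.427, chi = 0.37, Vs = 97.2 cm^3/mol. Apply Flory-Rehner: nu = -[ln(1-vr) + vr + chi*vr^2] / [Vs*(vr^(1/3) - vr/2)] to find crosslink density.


ln(1 - vr) = ln(1 - 0.427) = -0.5569
Numerator = -((-0.5569) + 0.427 + 0.37 * 0.427^2) = 0.0624
Denominator = 97.2 * (0.427^(1/3) - 0.427/2) = 52.4418
nu = 0.0624 / 52.4418 = 0.0012 mol/cm^3

0.0012 mol/cm^3


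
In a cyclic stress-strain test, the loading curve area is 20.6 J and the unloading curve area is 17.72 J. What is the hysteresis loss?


Hysteresis loss = loading - unloading
= 20.6 - 17.72
= 2.88 J

2.88 J


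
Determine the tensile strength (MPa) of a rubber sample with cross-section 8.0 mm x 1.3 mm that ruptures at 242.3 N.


Area = width * thickness = 8.0 * 1.3 = 10.4 mm^2
TS = force / area = 242.3 / 10.4 = 23.3 MPa

23.3 MPa


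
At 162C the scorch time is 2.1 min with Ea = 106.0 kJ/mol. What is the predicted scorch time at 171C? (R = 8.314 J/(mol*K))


Convert temperatures: T1 = 162 + 273.15 = 435.15 K, T2 = 171 + 273.15 = 444.15 K
ts2_new = 2.1 * exp(106000 / 8.314 * (1/444.15 - 1/435.15))
1/T2 - 1/T1 = -4.6567e-05
ts2_new = 1.16 min

1.16 min


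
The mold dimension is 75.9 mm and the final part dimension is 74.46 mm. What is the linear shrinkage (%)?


Shrinkage = (mold - part) / mold * 100
= (75.9 - 74.46) / 75.9 * 100
= 1.44 / 75.9 * 100
= 1.9%

1.9%


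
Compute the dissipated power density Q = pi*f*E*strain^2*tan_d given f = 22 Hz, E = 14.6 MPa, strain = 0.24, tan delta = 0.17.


Q = pi * f * E * strain^2 * tan_d
= pi * 22 * 14.6 * 0.24^2 * 0.17
= pi * 22 * 14.6 * 0.0576 * 0.17
= 9.8809

Q = 9.8809


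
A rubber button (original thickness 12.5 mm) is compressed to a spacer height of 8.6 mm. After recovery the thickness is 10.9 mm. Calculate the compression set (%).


CS = (t0 - recovered) / (t0 - ts) * 100
= (12.5 - 10.9) / (12.5 - 8.6) * 100
= 1.6 / 3.9 * 100
= 41.0%

41.0%


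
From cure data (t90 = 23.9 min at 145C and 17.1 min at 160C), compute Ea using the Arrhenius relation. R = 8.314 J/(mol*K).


T1 = 418.15 K, T2 = 433.15 K
1/T1 - 1/T2 = 8.2817e-05
ln(t1/t2) = ln(23.9/17.1) = 0.3348
Ea = 8.314 * 0.3348 / 8.2817e-05 = 33610.4730 J/mol
Ea = 33.61 kJ/mol

33.61 kJ/mol


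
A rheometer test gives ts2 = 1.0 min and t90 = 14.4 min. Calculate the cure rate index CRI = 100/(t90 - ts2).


CRI = 100 / (t90 - ts2)
= 100 / (14.4 - 1.0)
= 100 / 13.4
= 7.46 min^-1

7.46 min^-1


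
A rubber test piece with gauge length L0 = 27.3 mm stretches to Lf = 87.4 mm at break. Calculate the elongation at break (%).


Elongation = (Lf - L0) / L0 * 100
= (87.4 - 27.3) / 27.3 * 100
= 60.1 / 27.3 * 100
= 220.1%

220.1%


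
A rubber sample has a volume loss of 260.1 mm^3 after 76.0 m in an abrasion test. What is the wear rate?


Rate = volume_loss / distance
= 260.1 / 76.0
= 3.422 mm^3/m

3.422 mm^3/m


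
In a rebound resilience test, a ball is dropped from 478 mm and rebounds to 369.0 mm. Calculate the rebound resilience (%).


Resilience = h_rebound / h_drop * 100
= 369.0 / 478 * 100
= 77.2%

77.2%


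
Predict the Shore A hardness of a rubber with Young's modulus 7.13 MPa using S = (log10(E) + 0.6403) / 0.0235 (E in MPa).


log10(E) = 0.0235*S - 0.6403  =>  S = (log10(E) + 0.6403) / 0.0235
log10(7.13) = 0.853090
S = (0.853090 + 0.6403) / 0.0235 = 1.493390 / 0.0235
S = 63.5

Shore A = 63.5


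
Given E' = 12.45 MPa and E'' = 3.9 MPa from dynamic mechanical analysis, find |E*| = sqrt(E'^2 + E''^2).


|E*| = sqrt(E'^2 + E''^2)
= sqrt(12.45^2 + 3.9^2)
= sqrt(155.0025 + 15.2100)
= 13.047 MPa

13.047 MPa


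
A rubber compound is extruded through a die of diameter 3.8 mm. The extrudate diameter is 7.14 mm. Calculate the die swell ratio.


Die swell ratio = D_extrudate / D_die
= 7.14 / 3.8
= 1.879

Die swell = 1.879


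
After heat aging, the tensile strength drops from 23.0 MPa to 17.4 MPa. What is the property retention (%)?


Retention = aged / original * 100
= 17.4 / 23.0 * 100
= 75.7%

75.7%


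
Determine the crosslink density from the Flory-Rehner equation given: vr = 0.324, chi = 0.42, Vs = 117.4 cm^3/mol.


ln(1 - vr) = ln(1 - 0.324) = -0.3916
Numerator = -((-0.3916) + 0.324 + 0.42 * 0.324^2) = 0.0235
Denominator = 117.4 * (0.324^(1/3) - 0.324/2) = 61.6149
nu = 0.0235 / 61.6149 = 3.8095e-04 mol/cm^3

3.8095e-04 mol/cm^3


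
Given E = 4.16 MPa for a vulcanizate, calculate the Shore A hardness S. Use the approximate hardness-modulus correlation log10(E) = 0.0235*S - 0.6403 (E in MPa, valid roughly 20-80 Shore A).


log10(E) = 0.0235*S - 0.6403  =>  S = (log10(E) + 0.6403) / 0.0235
log10(4.16) = 0.619093
S = (0.619093 + 0.6403) / 0.0235 = 1.259393 / 0.0235
S = 53.6

Shore A = 53.6


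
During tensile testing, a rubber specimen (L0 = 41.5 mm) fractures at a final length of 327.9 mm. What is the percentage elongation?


Elongation = (Lf - L0) / L0 * 100
= (327.9 - 41.5) / 41.5 * 100
= 286.4 / 41.5 * 100
= 690.1%

690.1%


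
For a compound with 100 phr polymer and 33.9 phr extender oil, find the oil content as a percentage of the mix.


Oil % = oil / (100 + oil) * 100
= 33.9 / (100 + 33.9) * 100
= 33.9 / 133.9 * 100
= 25.32%

25.32%


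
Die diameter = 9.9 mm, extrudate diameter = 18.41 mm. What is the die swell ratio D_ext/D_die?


Die swell ratio = D_extrudate / D_die
= 18.41 / 9.9
= 1.86

Die swell = 1.86


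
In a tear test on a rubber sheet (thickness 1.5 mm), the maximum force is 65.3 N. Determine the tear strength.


Tear strength = force / thickness
= 65.3 / 1.5
= 43.53 N/mm

43.53 N/mm


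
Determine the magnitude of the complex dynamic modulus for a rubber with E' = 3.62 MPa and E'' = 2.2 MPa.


|E*| = sqrt(E'^2 + E''^2)
= sqrt(3.62^2 + 2.2^2)
= sqrt(13.1044 + 4.8400)
= 4.236 MPa

4.236 MPa


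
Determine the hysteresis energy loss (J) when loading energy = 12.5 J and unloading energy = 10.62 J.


Hysteresis loss = loading - unloading
= 12.5 - 10.62
= 1.88 J

1.88 J


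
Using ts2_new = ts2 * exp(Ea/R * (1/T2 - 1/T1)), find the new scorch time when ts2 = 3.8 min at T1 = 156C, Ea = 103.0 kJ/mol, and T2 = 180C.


Convert temperatures: T1 = 156 + 273.15 = 429.15 K, T2 = 180 + 273.15 = 453.15 K
ts2_new = 3.8 * exp(103000 / 8.314 * (1/453.15 - 1/429.15))
1/T2 - 1/T1 = -1.2341e-04
ts2_new = 0.82 min

0.82 min


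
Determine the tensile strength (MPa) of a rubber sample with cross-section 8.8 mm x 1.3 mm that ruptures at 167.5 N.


Area = width * thickness = 8.8 * 1.3 = 11.44 mm^2
TS = force / area = 167.5 / 11.44 = 14.64 MPa

14.64 MPa


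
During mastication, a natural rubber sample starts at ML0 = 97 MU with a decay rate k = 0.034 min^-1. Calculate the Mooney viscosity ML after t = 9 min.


ML = ML0 * exp(-k * t)
ML = 97 * exp(-0.034 * 9)
ML = 97 * 0.7364
ML = 71.43 MU

71.43 MU


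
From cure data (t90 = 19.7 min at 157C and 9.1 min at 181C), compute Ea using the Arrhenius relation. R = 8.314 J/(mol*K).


T1 = 430.15 K, T2 = 454.15 K
1/T1 - 1/T2 = 1.2285e-04
ln(t1/t2) = ln(19.7/9.1) = 0.7723
Ea = 8.314 * 0.7723 / 1.2285e-04 = 52267.1628 J/mol
Ea = 52.27 kJ/mol

52.27 kJ/mol


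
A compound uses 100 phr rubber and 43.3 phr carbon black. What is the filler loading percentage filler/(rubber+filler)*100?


Filler % = filler / (rubber + filler) * 100
= 43.3 / (100 + 43.3) * 100
= 43.3 / 143.3 * 100
= 30.22%

30.22%


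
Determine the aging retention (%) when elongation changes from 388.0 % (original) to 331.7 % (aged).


Retention = aged / original * 100
= 331.7 / 388.0 * 100
= 85.5%

85.5%


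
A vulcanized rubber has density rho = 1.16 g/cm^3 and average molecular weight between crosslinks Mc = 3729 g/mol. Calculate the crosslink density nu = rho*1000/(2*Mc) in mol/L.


nu = rho * 1000 / (2 * Mc)
nu = 1.16 * 1000 / (2 * 3729)
nu = 1160.0 / 7458
nu = 0.1555 mol/L

0.1555 mol/L


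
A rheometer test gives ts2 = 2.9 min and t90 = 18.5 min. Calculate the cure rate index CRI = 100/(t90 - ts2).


CRI = 100 / (t90 - ts2)
= 100 / (18.5 - 2.9)
= 100 / 15.6
= 6.41 min^-1

6.41 min^-1


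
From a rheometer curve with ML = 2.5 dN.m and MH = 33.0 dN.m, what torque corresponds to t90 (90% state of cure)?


M90 = ML + 0.9 * (MH - ML)
M90 = 2.5 + 0.9 * (33.0 - 2.5)
M90 = 2.5 + 0.9 * 30.5
M90 = 29.95 dN.m

29.95 dN.m


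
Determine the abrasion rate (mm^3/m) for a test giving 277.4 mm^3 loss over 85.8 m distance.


Rate = volume_loss / distance
= 277.4 / 85.8
= 3.233 mm^3/m

3.233 mm^3/m


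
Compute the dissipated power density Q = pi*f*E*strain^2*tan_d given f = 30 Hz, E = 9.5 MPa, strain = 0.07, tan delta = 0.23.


Q = pi * f * E * strain^2 * tan_d
= pi * 30 * 9.5 * 0.07^2 * 0.23
= pi * 30 * 9.5 * 0.0049 * 0.23
= 1.0091

Q = 1.0091


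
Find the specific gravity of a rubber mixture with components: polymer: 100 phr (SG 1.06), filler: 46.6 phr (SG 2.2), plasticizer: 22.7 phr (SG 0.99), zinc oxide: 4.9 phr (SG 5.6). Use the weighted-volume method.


Sum of weights = 174.2
Volume contributions:
  polymer: 100/1.06 = 94.3396
  filler: 46.6/2.2 = 21.1818
  plasticizer: 22.7/0.99 = 22.9293
  zinc oxide: 4.9/5.6 = 0.8750
Sum of volumes = 139.3257
SG = 174.2 / 139.3257 = 1.25

SG = 1.25


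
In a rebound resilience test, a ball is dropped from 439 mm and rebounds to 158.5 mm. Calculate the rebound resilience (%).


Resilience = h_rebound / h_drop * 100
= 158.5 / 439 * 100
= 36.1%

36.1%


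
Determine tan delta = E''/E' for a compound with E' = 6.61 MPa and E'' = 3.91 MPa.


tan delta = E'' / E'
= 3.91 / 6.61
= 0.5915

tan delta = 0.5915


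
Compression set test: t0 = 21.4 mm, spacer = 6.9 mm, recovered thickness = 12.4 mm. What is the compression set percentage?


CS = (t0 - recovered) / (t0 - ts) * 100
= (21.4 - 12.4) / (21.4 - 6.9) * 100
= 9.0 / 14.5 * 100
= 62.1%

62.1%


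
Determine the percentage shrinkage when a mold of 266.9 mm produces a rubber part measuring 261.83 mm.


Shrinkage = (mold - part) / mold * 100
= (266.9 - 261.83) / 266.9 * 100
= 5.07 / 266.9 * 100
= 1.9%

1.9%


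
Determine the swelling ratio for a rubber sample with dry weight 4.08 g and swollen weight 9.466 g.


Q = W_swollen / W_dry
Q = 9.466 / 4.08
Q = 2.32

Q = 2.32


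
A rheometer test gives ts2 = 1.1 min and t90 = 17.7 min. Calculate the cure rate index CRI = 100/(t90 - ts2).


CRI = 100 / (t90 - ts2)
= 100 / (17.7 - 1.1)
= 100 / 16.6
= 6.02 min^-1

6.02 min^-1


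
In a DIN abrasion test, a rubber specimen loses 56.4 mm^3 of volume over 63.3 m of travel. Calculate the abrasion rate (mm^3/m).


Rate = volume_loss / distance
= 56.4 / 63.3
= 0.891 mm^3/m

0.891 mm^3/m
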